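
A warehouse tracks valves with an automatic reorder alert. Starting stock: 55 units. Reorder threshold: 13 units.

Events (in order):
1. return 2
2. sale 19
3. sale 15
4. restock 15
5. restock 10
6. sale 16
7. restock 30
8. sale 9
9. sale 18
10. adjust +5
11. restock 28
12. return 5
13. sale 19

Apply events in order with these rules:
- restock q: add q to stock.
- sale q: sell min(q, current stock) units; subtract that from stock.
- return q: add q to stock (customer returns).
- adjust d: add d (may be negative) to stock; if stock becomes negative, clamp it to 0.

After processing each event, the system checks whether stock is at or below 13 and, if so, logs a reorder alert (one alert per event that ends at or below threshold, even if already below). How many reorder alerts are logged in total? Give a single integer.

Processing events:
Start: stock = 55
  Event 1 (return 2): 55 + 2 = 57
  Event 2 (sale 19): sell min(19,57)=19. stock: 57 - 19 = 38. total_sold = 19
  Event 3 (sale 15): sell min(15,38)=15. stock: 38 - 15 = 23. total_sold = 34
  Event 4 (restock 15): 23 + 15 = 38
  Event 5 (restock 10): 38 + 10 = 48
  Event 6 (sale 16): sell min(16,48)=16. stock: 48 - 16 = 32. total_sold = 50
  Event 7 (restock 30): 32 + 30 = 62
  Event 8 (sale 9): sell min(9,62)=9. stock: 62 - 9 = 53. total_sold = 59
  Event 9 (sale 18): sell min(18,53)=18. stock: 53 - 18 = 35. total_sold = 77
  Event 10 (adjust +5): 35 + 5 = 40
  Event 11 (restock 28): 40 + 28 = 68
  Event 12 (return 5): 68 + 5 = 73
  Event 13 (sale 19): sell min(19,73)=19. stock: 73 - 19 = 54. total_sold = 96
Final: stock = 54, total_sold = 96

Checking against threshold 13:
  After event 1: stock=57 > 13
  After event 2: stock=38 > 13
  After event 3: stock=23 > 13
  After event 4: stock=38 > 13
  After event 5: stock=48 > 13
  After event 6: stock=32 > 13
  After event 7: stock=62 > 13
  After event 8: stock=53 > 13
  After event 9: stock=35 > 13
  After event 10: stock=40 > 13
  After event 11: stock=68 > 13
  After event 12: stock=73 > 13
  After event 13: stock=54 > 13
Alert events: []. Count = 0

Answer: 0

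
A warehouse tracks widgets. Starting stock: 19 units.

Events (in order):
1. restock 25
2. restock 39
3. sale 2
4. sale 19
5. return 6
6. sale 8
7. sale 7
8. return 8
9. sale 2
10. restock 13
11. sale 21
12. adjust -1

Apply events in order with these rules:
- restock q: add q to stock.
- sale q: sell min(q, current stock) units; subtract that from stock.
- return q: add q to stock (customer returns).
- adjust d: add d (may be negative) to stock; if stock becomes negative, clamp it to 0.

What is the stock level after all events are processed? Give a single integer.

Answer: 50

Derivation:
Processing events:
Start: stock = 19
  Event 1 (restock 25): 19 + 25 = 44
  Event 2 (restock 39): 44 + 39 = 83
  Event 3 (sale 2): sell min(2,83)=2. stock: 83 - 2 = 81. total_sold = 2
  Event 4 (sale 19): sell min(19,81)=19. stock: 81 - 19 = 62. total_sold = 21
  Event 5 (return 6): 62 + 6 = 68
  Event 6 (sale 8): sell min(8,68)=8. stock: 68 - 8 = 60. total_sold = 29
  Event 7 (sale 7): sell min(7,60)=7. stock: 60 - 7 = 53. total_sold = 36
  Event 8 (return 8): 53 + 8 = 61
  Event 9 (sale 2): sell min(2,61)=2. stock: 61 - 2 = 59. total_sold = 38
  Event 10 (restock 13): 59 + 13 = 72
  Event 11 (sale 21): sell min(21,72)=21. stock: 72 - 21 = 51. total_sold = 59
  Event 12 (adjust -1): 51 + -1 = 50
Final: stock = 50, total_sold = 59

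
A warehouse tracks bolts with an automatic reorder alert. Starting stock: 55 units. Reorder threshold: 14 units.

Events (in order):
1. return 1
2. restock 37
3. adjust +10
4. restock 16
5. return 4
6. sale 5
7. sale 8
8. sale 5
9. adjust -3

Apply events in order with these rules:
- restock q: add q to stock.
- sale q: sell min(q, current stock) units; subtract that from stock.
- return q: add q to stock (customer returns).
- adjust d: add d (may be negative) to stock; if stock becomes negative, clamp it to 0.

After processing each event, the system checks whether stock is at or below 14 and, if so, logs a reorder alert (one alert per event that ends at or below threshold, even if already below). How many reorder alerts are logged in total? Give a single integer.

Processing events:
Start: stock = 55
  Event 1 (return 1): 55 + 1 = 56
  Event 2 (restock 37): 56 + 37 = 93
  Event 3 (adjust +10): 93 + 10 = 103
  Event 4 (restock 16): 103 + 16 = 119
  Event 5 (return 4): 119 + 4 = 123
  Event 6 (sale 5): sell min(5,123)=5. stock: 123 - 5 = 118. total_sold = 5
  Event 7 (sale 8): sell min(8,118)=8. stock: 118 - 8 = 110. total_sold = 13
  Event 8 (sale 5): sell min(5,110)=5. stock: 110 - 5 = 105. total_sold = 18
  Event 9 (adjust -3): 105 + -3 = 102
Final: stock = 102, total_sold = 18

Checking against threshold 14:
  After event 1: stock=56 > 14
  After event 2: stock=93 > 14
  After event 3: stock=103 > 14
  After event 4: stock=119 > 14
  After event 5: stock=123 > 14
  After event 6: stock=118 > 14
  After event 7: stock=110 > 14
  After event 8: stock=105 > 14
  After event 9: stock=102 > 14
Alert events: []. Count = 0

Answer: 0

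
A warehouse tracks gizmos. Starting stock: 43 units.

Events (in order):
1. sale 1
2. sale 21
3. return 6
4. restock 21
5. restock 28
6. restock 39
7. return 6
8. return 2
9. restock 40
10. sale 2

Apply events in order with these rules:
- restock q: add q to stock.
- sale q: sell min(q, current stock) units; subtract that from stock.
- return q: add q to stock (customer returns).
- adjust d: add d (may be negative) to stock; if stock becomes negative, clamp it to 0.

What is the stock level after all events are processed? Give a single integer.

Answer: 161

Derivation:
Processing events:
Start: stock = 43
  Event 1 (sale 1): sell min(1,43)=1. stock: 43 - 1 = 42. total_sold = 1
  Event 2 (sale 21): sell min(21,42)=21. stock: 42 - 21 = 21. total_sold = 22
  Event 3 (return 6): 21 + 6 = 27
  Event 4 (restock 21): 27 + 21 = 48
  Event 5 (restock 28): 48 + 28 = 76
  Event 6 (restock 39): 76 + 39 = 115
  Event 7 (return 6): 115 + 6 = 121
  Event 8 (return 2): 121 + 2 = 123
  Event 9 (restock 40): 123 + 40 = 163
  Event 10 (sale 2): sell min(2,163)=2. stock: 163 - 2 = 161. total_sold = 24
Final: stock = 161, total_sold = 24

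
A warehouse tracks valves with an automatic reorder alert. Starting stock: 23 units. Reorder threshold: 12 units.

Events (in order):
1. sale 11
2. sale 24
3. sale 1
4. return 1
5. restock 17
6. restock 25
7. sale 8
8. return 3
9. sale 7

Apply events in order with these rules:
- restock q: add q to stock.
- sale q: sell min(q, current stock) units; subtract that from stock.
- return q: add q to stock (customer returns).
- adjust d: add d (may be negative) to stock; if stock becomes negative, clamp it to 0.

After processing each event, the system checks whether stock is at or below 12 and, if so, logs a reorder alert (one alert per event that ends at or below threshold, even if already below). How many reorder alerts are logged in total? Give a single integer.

Answer: 4

Derivation:
Processing events:
Start: stock = 23
  Event 1 (sale 11): sell min(11,23)=11. stock: 23 - 11 = 12. total_sold = 11
  Event 2 (sale 24): sell min(24,12)=12. stock: 12 - 12 = 0. total_sold = 23
  Event 3 (sale 1): sell min(1,0)=0. stock: 0 - 0 = 0. total_sold = 23
  Event 4 (return 1): 0 + 1 = 1
  Event 5 (restock 17): 1 + 17 = 18
  Event 6 (restock 25): 18 + 25 = 43
  Event 7 (sale 8): sell min(8,43)=8. stock: 43 - 8 = 35. total_sold = 31
  Event 8 (return 3): 35 + 3 = 38
  Event 9 (sale 7): sell min(7,38)=7. stock: 38 - 7 = 31. total_sold = 38
Final: stock = 31, total_sold = 38

Checking against threshold 12:
  After event 1: stock=12 <= 12 -> ALERT
  After event 2: stock=0 <= 12 -> ALERT
  After event 3: stock=0 <= 12 -> ALERT
  After event 4: stock=1 <= 12 -> ALERT
  After event 5: stock=18 > 12
  After event 6: stock=43 > 12
  After event 7: stock=35 > 12
  After event 8: stock=38 > 12
  After event 9: stock=31 > 12
Alert events: [1, 2, 3, 4]. Count = 4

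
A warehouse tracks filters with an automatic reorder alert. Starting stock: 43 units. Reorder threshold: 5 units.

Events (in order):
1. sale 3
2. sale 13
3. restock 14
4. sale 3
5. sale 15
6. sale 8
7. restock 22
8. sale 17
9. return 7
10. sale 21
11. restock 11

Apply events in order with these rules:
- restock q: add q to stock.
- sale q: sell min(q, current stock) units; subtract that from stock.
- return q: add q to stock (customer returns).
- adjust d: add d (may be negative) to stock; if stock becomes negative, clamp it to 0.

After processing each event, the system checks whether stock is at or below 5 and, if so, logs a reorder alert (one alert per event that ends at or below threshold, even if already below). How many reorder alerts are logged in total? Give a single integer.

Answer: 0

Derivation:
Processing events:
Start: stock = 43
  Event 1 (sale 3): sell min(3,43)=3. stock: 43 - 3 = 40. total_sold = 3
  Event 2 (sale 13): sell min(13,40)=13. stock: 40 - 13 = 27. total_sold = 16
  Event 3 (restock 14): 27 + 14 = 41
  Event 4 (sale 3): sell min(3,41)=3. stock: 41 - 3 = 38. total_sold = 19
  Event 5 (sale 15): sell min(15,38)=15. stock: 38 - 15 = 23. total_sold = 34
  Event 6 (sale 8): sell min(8,23)=8. stock: 23 - 8 = 15. total_sold = 42
  Event 7 (restock 22): 15 + 22 = 37
  Event 8 (sale 17): sell min(17,37)=17. stock: 37 - 17 = 20. total_sold = 59
  Event 9 (return 7): 20 + 7 = 27
  Event 10 (sale 21): sell min(21,27)=21. stock: 27 - 21 = 6. total_sold = 80
  Event 11 (restock 11): 6 + 11 = 17
Final: stock = 17, total_sold = 80

Checking against threshold 5:
  After event 1: stock=40 > 5
  After event 2: stock=27 > 5
  After event 3: stock=41 > 5
  After event 4: stock=38 > 5
  After event 5: stock=23 > 5
  After event 6: stock=15 > 5
  After event 7: stock=37 > 5
  After event 8: stock=20 > 5
  After event 9: stock=27 > 5
  After event 10: stock=6 > 5
  After event 11: stock=17 > 5
Alert events: []. Count = 0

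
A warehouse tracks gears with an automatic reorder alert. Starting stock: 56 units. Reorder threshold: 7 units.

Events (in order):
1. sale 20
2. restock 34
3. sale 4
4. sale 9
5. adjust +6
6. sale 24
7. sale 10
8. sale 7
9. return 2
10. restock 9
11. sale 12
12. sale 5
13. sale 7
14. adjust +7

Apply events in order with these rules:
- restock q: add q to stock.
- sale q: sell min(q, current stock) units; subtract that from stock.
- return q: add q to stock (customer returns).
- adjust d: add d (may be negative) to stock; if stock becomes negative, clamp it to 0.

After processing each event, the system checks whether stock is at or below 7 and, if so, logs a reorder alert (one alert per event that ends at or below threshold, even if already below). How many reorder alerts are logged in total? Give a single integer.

Answer: 0

Derivation:
Processing events:
Start: stock = 56
  Event 1 (sale 20): sell min(20,56)=20. stock: 56 - 20 = 36. total_sold = 20
  Event 2 (restock 34): 36 + 34 = 70
  Event 3 (sale 4): sell min(4,70)=4. stock: 70 - 4 = 66. total_sold = 24
  Event 4 (sale 9): sell min(9,66)=9. stock: 66 - 9 = 57. total_sold = 33
  Event 5 (adjust +6): 57 + 6 = 63
  Event 6 (sale 24): sell min(24,63)=24. stock: 63 - 24 = 39. total_sold = 57
  Event 7 (sale 10): sell min(10,39)=10. stock: 39 - 10 = 29. total_sold = 67
  Event 8 (sale 7): sell min(7,29)=7. stock: 29 - 7 = 22. total_sold = 74
  Event 9 (return 2): 22 + 2 = 24
  Event 10 (restock 9): 24 + 9 = 33
  Event 11 (sale 12): sell min(12,33)=12. stock: 33 - 12 = 21. total_sold = 86
  Event 12 (sale 5): sell min(5,21)=5. stock: 21 - 5 = 16. total_sold = 91
  Event 13 (sale 7): sell min(7,16)=7. stock: 16 - 7 = 9. total_sold = 98
  Event 14 (adjust +7): 9 + 7 = 16
Final: stock = 16, total_sold = 98

Checking against threshold 7:
  After event 1: stock=36 > 7
  After event 2: stock=70 > 7
  After event 3: stock=66 > 7
  After event 4: stock=57 > 7
  After event 5: stock=63 > 7
  After event 6: stock=39 > 7
  After event 7: stock=29 > 7
  After event 8: stock=22 > 7
  After event 9: stock=24 > 7
  After event 10: stock=33 > 7
  After event 11: stock=21 > 7
  After event 12: stock=16 > 7
  After event 13: stock=9 > 7
  After event 14: stock=16 > 7
Alert events: []. Count = 0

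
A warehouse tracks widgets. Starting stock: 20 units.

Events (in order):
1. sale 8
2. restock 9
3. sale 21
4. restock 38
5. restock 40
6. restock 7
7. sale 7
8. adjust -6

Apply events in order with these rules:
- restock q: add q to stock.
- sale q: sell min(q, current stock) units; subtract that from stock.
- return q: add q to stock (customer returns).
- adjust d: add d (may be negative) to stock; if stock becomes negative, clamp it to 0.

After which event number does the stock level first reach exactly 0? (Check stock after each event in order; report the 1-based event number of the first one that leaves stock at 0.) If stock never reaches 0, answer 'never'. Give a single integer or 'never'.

Answer: 3

Derivation:
Processing events:
Start: stock = 20
  Event 1 (sale 8): sell min(8,20)=8. stock: 20 - 8 = 12. total_sold = 8
  Event 2 (restock 9): 12 + 9 = 21
  Event 3 (sale 21): sell min(21,21)=21. stock: 21 - 21 = 0. total_sold = 29
  Event 4 (restock 38): 0 + 38 = 38
  Event 5 (restock 40): 38 + 40 = 78
  Event 6 (restock 7): 78 + 7 = 85
  Event 7 (sale 7): sell min(7,85)=7. stock: 85 - 7 = 78. total_sold = 36
  Event 8 (adjust -6): 78 + -6 = 72
Final: stock = 72, total_sold = 36

First zero at event 3.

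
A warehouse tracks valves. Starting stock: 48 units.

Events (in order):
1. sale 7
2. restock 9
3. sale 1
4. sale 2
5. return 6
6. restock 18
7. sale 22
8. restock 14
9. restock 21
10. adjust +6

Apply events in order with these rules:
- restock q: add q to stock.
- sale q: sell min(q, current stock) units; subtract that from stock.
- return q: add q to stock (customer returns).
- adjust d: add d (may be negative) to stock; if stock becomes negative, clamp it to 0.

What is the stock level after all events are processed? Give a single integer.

Answer: 90

Derivation:
Processing events:
Start: stock = 48
  Event 1 (sale 7): sell min(7,48)=7. stock: 48 - 7 = 41. total_sold = 7
  Event 2 (restock 9): 41 + 9 = 50
  Event 3 (sale 1): sell min(1,50)=1. stock: 50 - 1 = 49. total_sold = 8
  Event 4 (sale 2): sell min(2,49)=2. stock: 49 - 2 = 47. total_sold = 10
  Event 5 (return 6): 47 + 6 = 53
  Event 6 (restock 18): 53 + 18 = 71
  Event 7 (sale 22): sell min(22,71)=22. stock: 71 - 22 = 49. total_sold = 32
  Event 8 (restock 14): 49 + 14 = 63
  Event 9 (restock 21): 63 + 21 = 84
  Event 10 (adjust +6): 84 + 6 = 90
Final: stock = 90, total_sold = 32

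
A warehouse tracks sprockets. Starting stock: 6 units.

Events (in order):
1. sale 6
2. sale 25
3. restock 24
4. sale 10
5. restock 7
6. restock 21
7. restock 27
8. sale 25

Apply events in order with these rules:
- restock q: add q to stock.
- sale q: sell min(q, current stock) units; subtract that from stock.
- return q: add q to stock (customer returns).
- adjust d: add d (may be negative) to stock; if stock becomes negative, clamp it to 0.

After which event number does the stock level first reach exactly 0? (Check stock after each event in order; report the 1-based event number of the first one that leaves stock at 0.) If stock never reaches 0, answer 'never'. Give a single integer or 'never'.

Answer: 1

Derivation:
Processing events:
Start: stock = 6
  Event 1 (sale 6): sell min(6,6)=6. stock: 6 - 6 = 0. total_sold = 6
  Event 2 (sale 25): sell min(25,0)=0. stock: 0 - 0 = 0. total_sold = 6
  Event 3 (restock 24): 0 + 24 = 24
  Event 4 (sale 10): sell min(10,24)=10. stock: 24 - 10 = 14. total_sold = 16
  Event 5 (restock 7): 14 + 7 = 21
  Event 6 (restock 21): 21 + 21 = 42
  Event 7 (restock 27): 42 + 27 = 69
  Event 8 (sale 25): sell min(25,69)=25. stock: 69 - 25 = 44. total_sold = 41
Final: stock = 44, total_sold = 41

First zero at event 1.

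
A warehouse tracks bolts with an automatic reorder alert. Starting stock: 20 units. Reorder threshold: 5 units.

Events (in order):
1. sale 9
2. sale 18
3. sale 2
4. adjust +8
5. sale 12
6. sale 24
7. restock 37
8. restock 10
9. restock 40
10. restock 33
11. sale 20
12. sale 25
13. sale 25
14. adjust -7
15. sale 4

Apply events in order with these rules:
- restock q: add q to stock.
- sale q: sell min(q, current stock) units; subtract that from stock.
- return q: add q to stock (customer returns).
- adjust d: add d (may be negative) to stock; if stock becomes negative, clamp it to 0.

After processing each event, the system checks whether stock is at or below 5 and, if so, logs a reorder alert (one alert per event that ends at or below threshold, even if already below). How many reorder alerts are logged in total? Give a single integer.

Processing events:
Start: stock = 20
  Event 1 (sale 9): sell min(9,20)=9. stock: 20 - 9 = 11. total_sold = 9
  Event 2 (sale 18): sell min(18,11)=11. stock: 11 - 11 = 0. total_sold = 20
  Event 3 (sale 2): sell min(2,0)=0. stock: 0 - 0 = 0. total_sold = 20
  Event 4 (adjust +8): 0 + 8 = 8
  Event 5 (sale 12): sell min(12,8)=8. stock: 8 - 8 = 0. total_sold = 28
  Event 6 (sale 24): sell min(24,0)=0. stock: 0 - 0 = 0. total_sold = 28
  Event 7 (restock 37): 0 + 37 = 37
  Event 8 (restock 10): 37 + 10 = 47
  Event 9 (restock 40): 47 + 40 = 87
  Event 10 (restock 33): 87 + 33 = 120
  Event 11 (sale 20): sell min(20,120)=20. stock: 120 - 20 = 100. total_sold = 48
  Event 12 (sale 25): sell min(25,100)=25. stock: 100 - 25 = 75. total_sold = 73
  Event 13 (sale 25): sell min(25,75)=25. stock: 75 - 25 = 50. total_sold = 98
  Event 14 (adjust -7): 50 + -7 = 43
  Event 15 (sale 4): sell min(4,43)=4. stock: 43 - 4 = 39. total_sold = 102
Final: stock = 39, total_sold = 102

Checking against threshold 5:
  After event 1: stock=11 > 5
  After event 2: stock=0 <= 5 -> ALERT
  After event 3: stock=0 <= 5 -> ALERT
  After event 4: stock=8 > 5
  After event 5: stock=0 <= 5 -> ALERT
  After event 6: stock=0 <= 5 -> ALERT
  After event 7: stock=37 > 5
  After event 8: stock=47 > 5
  After event 9: stock=87 > 5
  After event 10: stock=120 > 5
  After event 11: stock=100 > 5
  After event 12: stock=75 > 5
  After event 13: stock=50 > 5
  After event 14: stock=43 > 5
  After event 15: stock=39 > 5
Alert events: [2, 3, 5, 6]. Count = 4

Answer: 4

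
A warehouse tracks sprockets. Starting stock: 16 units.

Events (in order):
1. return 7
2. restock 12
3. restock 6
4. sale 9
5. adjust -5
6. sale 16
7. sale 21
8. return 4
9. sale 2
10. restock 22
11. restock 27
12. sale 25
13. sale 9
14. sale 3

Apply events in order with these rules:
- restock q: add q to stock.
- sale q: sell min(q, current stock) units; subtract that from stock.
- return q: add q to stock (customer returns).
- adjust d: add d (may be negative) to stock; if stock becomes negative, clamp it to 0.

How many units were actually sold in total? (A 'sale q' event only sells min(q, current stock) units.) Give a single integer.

Processing events:
Start: stock = 16
  Event 1 (return 7): 16 + 7 = 23
  Event 2 (restock 12): 23 + 12 = 35
  Event 3 (restock 6): 35 + 6 = 41
  Event 4 (sale 9): sell min(9,41)=9. stock: 41 - 9 = 32. total_sold = 9
  Event 5 (adjust -5): 32 + -5 = 27
  Event 6 (sale 16): sell min(16,27)=16. stock: 27 - 16 = 11. total_sold = 25
  Event 7 (sale 21): sell min(21,11)=11. stock: 11 - 11 = 0. total_sold = 36
  Event 8 (return 4): 0 + 4 = 4
  Event 9 (sale 2): sell min(2,4)=2. stock: 4 - 2 = 2. total_sold = 38
  Event 10 (restock 22): 2 + 22 = 24
  Event 11 (restock 27): 24 + 27 = 51
  Event 12 (sale 25): sell min(25,51)=25. stock: 51 - 25 = 26. total_sold = 63
  Event 13 (sale 9): sell min(9,26)=9. stock: 26 - 9 = 17. total_sold = 72
  Event 14 (sale 3): sell min(3,17)=3. stock: 17 - 3 = 14. total_sold = 75
Final: stock = 14, total_sold = 75

Answer: 75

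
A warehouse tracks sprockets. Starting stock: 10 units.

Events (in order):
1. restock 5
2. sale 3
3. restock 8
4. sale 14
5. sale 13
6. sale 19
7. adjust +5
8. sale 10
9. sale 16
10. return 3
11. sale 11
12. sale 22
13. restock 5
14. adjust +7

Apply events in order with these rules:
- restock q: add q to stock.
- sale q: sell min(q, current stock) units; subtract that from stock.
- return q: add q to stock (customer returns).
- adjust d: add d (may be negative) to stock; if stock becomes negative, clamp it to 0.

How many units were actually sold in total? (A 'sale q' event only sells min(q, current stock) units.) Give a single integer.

Processing events:
Start: stock = 10
  Event 1 (restock 5): 10 + 5 = 15
  Event 2 (sale 3): sell min(3,15)=3. stock: 15 - 3 = 12. total_sold = 3
  Event 3 (restock 8): 12 + 8 = 20
  Event 4 (sale 14): sell min(14,20)=14. stock: 20 - 14 = 6. total_sold = 17
  Event 5 (sale 13): sell min(13,6)=6. stock: 6 - 6 = 0. total_sold = 23
  Event 6 (sale 19): sell min(19,0)=0. stock: 0 - 0 = 0. total_sold = 23
  Event 7 (adjust +5): 0 + 5 = 5
  Event 8 (sale 10): sell min(10,5)=5. stock: 5 - 5 = 0. total_sold = 28
  Event 9 (sale 16): sell min(16,0)=0. stock: 0 - 0 = 0. total_sold = 28
  Event 10 (return 3): 0 + 3 = 3
  Event 11 (sale 11): sell min(11,3)=3. stock: 3 - 3 = 0. total_sold = 31
  Event 12 (sale 22): sell min(22,0)=0. stock: 0 - 0 = 0. total_sold = 31
  Event 13 (restock 5): 0 + 5 = 5
  Event 14 (adjust +7): 5 + 7 = 12
Final: stock = 12, total_sold = 31

Answer: 31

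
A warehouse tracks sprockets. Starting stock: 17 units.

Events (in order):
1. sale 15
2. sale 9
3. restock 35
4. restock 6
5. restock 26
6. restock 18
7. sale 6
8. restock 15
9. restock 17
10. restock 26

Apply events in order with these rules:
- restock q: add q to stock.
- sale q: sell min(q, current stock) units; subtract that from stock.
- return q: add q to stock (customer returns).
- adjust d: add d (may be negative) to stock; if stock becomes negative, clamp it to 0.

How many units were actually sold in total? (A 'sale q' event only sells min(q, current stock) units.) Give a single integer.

Processing events:
Start: stock = 17
  Event 1 (sale 15): sell min(15,17)=15. stock: 17 - 15 = 2. total_sold = 15
  Event 2 (sale 9): sell min(9,2)=2. stock: 2 - 2 = 0. total_sold = 17
  Event 3 (restock 35): 0 + 35 = 35
  Event 4 (restock 6): 35 + 6 = 41
  Event 5 (restock 26): 41 + 26 = 67
  Event 6 (restock 18): 67 + 18 = 85
  Event 7 (sale 6): sell min(6,85)=6. stock: 85 - 6 = 79. total_sold = 23
  Event 8 (restock 15): 79 + 15 = 94
  Event 9 (restock 17): 94 + 17 = 111
  Event 10 (restock 26): 111 + 26 = 137
Final: stock = 137, total_sold = 23

Answer: 23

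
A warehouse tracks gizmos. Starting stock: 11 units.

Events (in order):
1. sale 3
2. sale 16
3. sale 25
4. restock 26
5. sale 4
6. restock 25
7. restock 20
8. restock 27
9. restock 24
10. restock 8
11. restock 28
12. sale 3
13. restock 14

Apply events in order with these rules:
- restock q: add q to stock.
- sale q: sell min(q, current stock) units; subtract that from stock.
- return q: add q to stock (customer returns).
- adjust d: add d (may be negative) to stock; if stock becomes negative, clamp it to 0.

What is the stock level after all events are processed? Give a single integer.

Answer: 165

Derivation:
Processing events:
Start: stock = 11
  Event 1 (sale 3): sell min(3,11)=3. stock: 11 - 3 = 8. total_sold = 3
  Event 2 (sale 16): sell min(16,8)=8. stock: 8 - 8 = 0. total_sold = 11
  Event 3 (sale 25): sell min(25,0)=0. stock: 0 - 0 = 0. total_sold = 11
  Event 4 (restock 26): 0 + 26 = 26
  Event 5 (sale 4): sell min(4,26)=4. stock: 26 - 4 = 22. total_sold = 15
  Event 6 (restock 25): 22 + 25 = 47
  Event 7 (restock 20): 47 + 20 = 67
  Event 8 (restock 27): 67 + 27 = 94
  Event 9 (restock 24): 94 + 24 = 118
  Event 10 (restock 8): 118 + 8 = 126
  Event 11 (restock 28): 126 + 28 = 154
  Event 12 (sale 3): sell min(3,154)=3. stock: 154 - 3 = 151. total_sold = 18
  Event 13 (restock 14): 151 + 14 = 165
Final: stock = 165, total_sold = 18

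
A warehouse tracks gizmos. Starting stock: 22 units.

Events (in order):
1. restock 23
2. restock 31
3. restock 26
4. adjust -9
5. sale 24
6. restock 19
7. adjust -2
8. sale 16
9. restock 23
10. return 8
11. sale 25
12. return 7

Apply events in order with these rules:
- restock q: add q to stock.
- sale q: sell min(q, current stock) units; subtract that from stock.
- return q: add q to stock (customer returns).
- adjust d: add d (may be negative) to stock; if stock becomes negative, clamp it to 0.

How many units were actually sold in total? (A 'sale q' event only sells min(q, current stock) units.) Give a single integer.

Answer: 65

Derivation:
Processing events:
Start: stock = 22
  Event 1 (restock 23): 22 + 23 = 45
  Event 2 (restock 31): 45 + 31 = 76
  Event 3 (restock 26): 76 + 26 = 102
  Event 4 (adjust -9): 102 + -9 = 93
  Event 5 (sale 24): sell min(24,93)=24. stock: 93 - 24 = 69. total_sold = 24
  Event 6 (restock 19): 69 + 19 = 88
  Event 7 (adjust -2): 88 + -2 = 86
  Event 8 (sale 16): sell min(16,86)=16. stock: 86 - 16 = 70. total_sold = 40
  Event 9 (restock 23): 70 + 23 = 93
  Event 10 (return 8): 93 + 8 = 101
  Event 11 (sale 25): sell min(25,101)=25. stock: 101 - 25 = 76. total_sold = 65
  Event 12 (return 7): 76 + 7 = 83
Final: stock = 83, total_sold = 65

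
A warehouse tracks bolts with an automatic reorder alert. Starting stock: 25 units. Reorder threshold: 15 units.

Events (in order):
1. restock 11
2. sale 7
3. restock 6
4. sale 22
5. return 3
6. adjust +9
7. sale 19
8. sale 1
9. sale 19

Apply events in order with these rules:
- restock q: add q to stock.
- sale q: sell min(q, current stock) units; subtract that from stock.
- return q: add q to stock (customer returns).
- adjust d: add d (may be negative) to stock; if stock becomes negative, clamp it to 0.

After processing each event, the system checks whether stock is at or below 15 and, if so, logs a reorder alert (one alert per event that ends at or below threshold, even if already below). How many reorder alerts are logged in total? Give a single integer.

Processing events:
Start: stock = 25
  Event 1 (restock 11): 25 + 11 = 36
  Event 2 (sale 7): sell min(7,36)=7. stock: 36 - 7 = 29. total_sold = 7
  Event 3 (restock 6): 29 + 6 = 35
  Event 4 (sale 22): sell min(22,35)=22. stock: 35 - 22 = 13. total_sold = 29
  Event 5 (return 3): 13 + 3 = 16
  Event 6 (adjust +9): 16 + 9 = 25
  Event 7 (sale 19): sell min(19,25)=19. stock: 25 - 19 = 6. total_sold = 48
  Event 8 (sale 1): sell min(1,6)=1. stock: 6 - 1 = 5. total_sold = 49
  Event 9 (sale 19): sell min(19,5)=5. stock: 5 - 5 = 0. total_sold = 54
Final: stock = 0, total_sold = 54

Checking against threshold 15:
  After event 1: stock=36 > 15
  After event 2: stock=29 > 15
  After event 3: stock=35 > 15
  After event 4: stock=13 <= 15 -> ALERT
  After event 5: stock=16 > 15
  After event 6: stock=25 > 15
  After event 7: stock=6 <= 15 -> ALERT
  After event 8: stock=5 <= 15 -> ALERT
  After event 9: stock=0 <= 15 -> ALERT
Alert events: [4, 7, 8, 9]. Count = 4

Answer: 4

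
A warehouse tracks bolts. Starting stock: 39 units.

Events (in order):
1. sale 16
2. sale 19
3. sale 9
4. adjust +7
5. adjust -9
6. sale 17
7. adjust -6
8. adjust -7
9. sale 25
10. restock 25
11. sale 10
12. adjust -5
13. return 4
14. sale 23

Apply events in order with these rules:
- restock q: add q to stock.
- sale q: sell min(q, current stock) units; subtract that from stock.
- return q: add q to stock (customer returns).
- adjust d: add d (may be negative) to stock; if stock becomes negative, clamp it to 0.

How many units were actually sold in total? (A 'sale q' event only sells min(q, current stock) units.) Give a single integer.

Answer: 63

Derivation:
Processing events:
Start: stock = 39
  Event 1 (sale 16): sell min(16,39)=16. stock: 39 - 16 = 23. total_sold = 16
  Event 2 (sale 19): sell min(19,23)=19. stock: 23 - 19 = 4. total_sold = 35
  Event 3 (sale 9): sell min(9,4)=4. stock: 4 - 4 = 0. total_sold = 39
  Event 4 (adjust +7): 0 + 7 = 7
  Event 5 (adjust -9): 7 + -9 = 0 (clamped to 0)
  Event 6 (sale 17): sell min(17,0)=0. stock: 0 - 0 = 0. total_sold = 39
  Event 7 (adjust -6): 0 + -6 = 0 (clamped to 0)
  Event 8 (adjust -7): 0 + -7 = 0 (clamped to 0)
  Event 9 (sale 25): sell min(25,0)=0. stock: 0 - 0 = 0. total_sold = 39
  Event 10 (restock 25): 0 + 25 = 25
  Event 11 (sale 10): sell min(10,25)=10. stock: 25 - 10 = 15. total_sold = 49
  Event 12 (adjust -5): 15 + -5 = 10
  Event 13 (return 4): 10 + 4 = 14
  Event 14 (sale 23): sell min(23,14)=14. stock: 14 - 14 = 0. total_sold = 63
Final: stock = 0, total_sold = 63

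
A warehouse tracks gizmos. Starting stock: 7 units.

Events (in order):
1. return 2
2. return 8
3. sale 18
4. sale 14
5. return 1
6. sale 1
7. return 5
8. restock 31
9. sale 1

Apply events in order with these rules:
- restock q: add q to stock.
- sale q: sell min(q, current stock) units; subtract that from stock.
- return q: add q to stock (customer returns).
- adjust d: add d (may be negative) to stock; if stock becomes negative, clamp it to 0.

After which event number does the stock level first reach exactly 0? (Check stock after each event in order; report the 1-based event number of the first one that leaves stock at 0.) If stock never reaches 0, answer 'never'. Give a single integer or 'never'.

Answer: 3

Derivation:
Processing events:
Start: stock = 7
  Event 1 (return 2): 7 + 2 = 9
  Event 2 (return 8): 9 + 8 = 17
  Event 3 (sale 18): sell min(18,17)=17. stock: 17 - 17 = 0. total_sold = 17
  Event 4 (sale 14): sell min(14,0)=0. stock: 0 - 0 = 0. total_sold = 17
  Event 5 (return 1): 0 + 1 = 1
  Event 6 (sale 1): sell min(1,1)=1. stock: 1 - 1 = 0. total_sold = 18
  Event 7 (return 5): 0 + 5 = 5
  Event 8 (restock 31): 5 + 31 = 36
  Event 9 (sale 1): sell min(1,36)=1. stock: 36 - 1 = 35. total_sold = 19
Final: stock = 35, total_sold = 19

First zero at event 3.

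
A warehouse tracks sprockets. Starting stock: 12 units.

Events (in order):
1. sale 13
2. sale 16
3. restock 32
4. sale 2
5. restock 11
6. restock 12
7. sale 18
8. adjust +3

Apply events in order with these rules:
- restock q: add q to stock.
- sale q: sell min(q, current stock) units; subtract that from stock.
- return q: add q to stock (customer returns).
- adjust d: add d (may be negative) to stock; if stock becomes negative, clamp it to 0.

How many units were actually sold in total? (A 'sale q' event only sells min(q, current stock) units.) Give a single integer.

Answer: 32

Derivation:
Processing events:
Start: stock = 12
  Event 1 (sale 13): sell min(13,12)=12. stock: 12 - 12 = 0. total_sold = 12
  Event 2 (sale 16): sell min(16,0)=0. stock: 0 - 0 = 0. total_sold = 12
  Event 3 (restock 32): 0 + 32 = 32
  Event 4 (sale 2): sell min(2,32)=2. stock: 32 - 2 = 30. total_sold = 14
  Event 5 (restock 11): 30 + 11 = 41
  Event 6 (restock 12): 41 + 12 = 53
  Event 7 (sale 18): sell min(18,53)=18. stock: 53 - 18 = 35. total_sold = 32
  Event 8 (adjust +3): 35 + 3 = 38
Final: stock = 38, total_sold = 32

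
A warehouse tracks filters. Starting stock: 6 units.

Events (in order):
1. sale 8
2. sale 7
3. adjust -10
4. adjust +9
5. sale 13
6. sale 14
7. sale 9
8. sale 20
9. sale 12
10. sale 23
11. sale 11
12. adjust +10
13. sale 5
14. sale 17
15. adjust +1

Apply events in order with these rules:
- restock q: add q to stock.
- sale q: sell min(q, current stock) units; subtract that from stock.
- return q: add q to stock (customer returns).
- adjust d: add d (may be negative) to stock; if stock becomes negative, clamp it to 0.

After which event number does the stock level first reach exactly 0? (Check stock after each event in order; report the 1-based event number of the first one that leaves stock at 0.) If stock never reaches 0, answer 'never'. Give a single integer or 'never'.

Answer: 1

Derivation:
Processing events:
Start: stock = 6
  Event 1 (sale 8): sell min(8,6)=6. stock: 6 - 6 = 0. total_sold = 6
  Event 2 (sale 7): sell min(7,0)=0. stock: 0 - 0 = 0. total_sold = 6
  Event 3 (adjust -10): 0 + -10 = 0 (clamped to 0)
  Event 4 (adjust +9): 0 + 9 = 9
  Event 5 (sale 13): sell min(13,9)=9. stock: 9 - 9 = 0. total_sold = 15
  Event 6 (sale 14): sell min(14,0)=0. stock: 0 - 0 = 0. total_sold = 15
  Event 7 (sale 9): sell min(9,0)=0. stock: 0 - 0 = 0. total_sold = 15
  Event 8 (sale 20): sell min(20,0)=0. stock: 0 - 0 = 0. total_sold = 15
  Event 9 (sale 12): sell min(12,0)=0. stock: 0 - 0 = 0. total_sold = 15
  Event 10 (sale 23): sell min(23,0)=0. stock: 0 - 0 = 0. total_sold = 15
  Event 11 (sale 11): sell min(11,0)=0. stock: 0 - 0 = 0. total_sold = 15
  Event 12 (adjust +10): 0 + 10 = 10
  Event 13 (sale 5): sell min(5,10)=5. stock: 10 - 5 = 5. total_sold = 20
  Event 14 (sale 17): sell min(17,5)=5. stock: 5 - 5 = 0. total_sold = 25
  Event 15 (adjust +1): 0 + 1 = 1
Final: stock = 1, total_sold = 25

First zero at event 1.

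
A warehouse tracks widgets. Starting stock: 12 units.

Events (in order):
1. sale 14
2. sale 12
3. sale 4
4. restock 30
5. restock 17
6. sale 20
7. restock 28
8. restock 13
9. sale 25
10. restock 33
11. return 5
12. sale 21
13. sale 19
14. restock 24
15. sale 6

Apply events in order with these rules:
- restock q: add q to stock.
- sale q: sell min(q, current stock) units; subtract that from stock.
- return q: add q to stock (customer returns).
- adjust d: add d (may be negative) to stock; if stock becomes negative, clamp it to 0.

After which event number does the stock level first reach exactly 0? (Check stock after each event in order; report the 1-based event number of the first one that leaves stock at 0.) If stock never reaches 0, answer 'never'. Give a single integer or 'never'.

Answer: 1

Derivation:
Processing events:
Start: stock = 12
  Event 1 (sale 14): sell min(14,12)=12. stock: 12 - 12 = 0. total_sold = 12
  Event 2 (sale 12): sell min(12,0)=0. stock: 0 - 0 = 0. total_sold = 12
  Event 3 (sale 4): sell min(4,0)=0. stock: 0 - 0 = 0. total_sold = 12
  Event 4 (restock 30): 0 + 30 = 30
  Event 5 (restock 17): 30 + 17 = 47
  Event 6 (sale 20): sell min(20,47)=20. stock: 47 - 20 = 27. total_sold = 32
  Event 7 (restock 28): 27 + 28 = 55
  Event 8 (restock 13): 55 + 13 = 68
  Event 9 (sale 25): sell min(25,68)=25. stock: 68 - 25 = 43. total_sold = 57
  Event 10 (restock 33): 43 + 33 = 76
  Event 11 (return 5): 76 + 5 = 81
  Event 12 (sale 21): sell min(21,81)=21. stock: 81 - 21 = 60. total_sold = 78
  Event 13 (sale 19): sell min(19,60)=19. stock: 60 - 19 = 41. total_sold = 97
  Event 14 (restock 24): 41 + 24 = 65
  Event 15 (sale 6): sell min(6,65)=6. stock: 65 - 6 = 59. total_sold = 103
Final: stock = 59, total_sold = 103

First zero at event 1.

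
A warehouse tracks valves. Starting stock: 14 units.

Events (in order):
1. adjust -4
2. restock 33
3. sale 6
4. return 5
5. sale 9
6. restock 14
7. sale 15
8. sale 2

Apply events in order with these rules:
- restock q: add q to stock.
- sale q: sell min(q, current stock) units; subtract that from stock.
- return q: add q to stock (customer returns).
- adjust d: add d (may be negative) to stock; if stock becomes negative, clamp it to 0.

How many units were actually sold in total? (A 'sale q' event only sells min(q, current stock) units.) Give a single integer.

Answer: 32

Derivation:
Processing events:
Start: stock = 14
  Event 1 (adjust -4): 14 + -4 = 10
  Event 2 (restock 33): 10 + 33 = 43
  Event 3 (sale 6): sell min(6,43)=6. stock: 43 - 6 = 37. total_sold = 6
  Event 4 (return 5): 37 + 5 = 42
  Event 5 (sale 9): sell min(9,42)=9. stock: 42 - 9 = 33. total_sold = 15
  Event 6 (restock 14): 33 + 14 = 47
  Event 7 (sale 15): sell min(15,47)=15. stock: 47 - 15 = 32. total_sold = 30
  Event 8 (sale 2): sell min(2,32)=2. stock: 32 - 2 = 30. total_sold = 32
Final: stock = 30, total_sold = 32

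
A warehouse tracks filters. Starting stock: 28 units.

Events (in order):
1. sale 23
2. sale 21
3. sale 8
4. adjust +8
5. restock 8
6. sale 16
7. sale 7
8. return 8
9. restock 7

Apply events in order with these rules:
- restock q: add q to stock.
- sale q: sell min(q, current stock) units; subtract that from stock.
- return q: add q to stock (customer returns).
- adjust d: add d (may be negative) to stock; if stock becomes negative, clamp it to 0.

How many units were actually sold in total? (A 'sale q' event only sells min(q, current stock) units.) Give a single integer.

Answer: 44

Derivation:
Processing events:
Start: stock = 28
  Event 1 (sale 23): sell min(23,28)=23. stock: 28 - 23 = 5. total_sold = 23
  Event 2 (sale 21): sell min(21,5)=5. stock: 5 - 5 = 0. total_sold = 28
  Event 3 (sale 8): sell min(8,0)=0. stock: 0 - 0 = 0. total_sold = 28
  Event 4 (adjust +8): 0 + 8 = 8
  Event 5 (restock 8): 8 + 8 = 16
  Event 6 (sale 16): sell min(16,16)=16. stock: 16 - 16 = 0. total_sold = 44
  Event 7 (sale 7): sell min(7,0)=0. stock: 0 - 0 = 0. total_sold = 44
  Event 8 (return 8): 0 + 8 = 8
  Event 9 (restock 7): 8 + 7 = 15
Final: stock = 15, total_sold = 44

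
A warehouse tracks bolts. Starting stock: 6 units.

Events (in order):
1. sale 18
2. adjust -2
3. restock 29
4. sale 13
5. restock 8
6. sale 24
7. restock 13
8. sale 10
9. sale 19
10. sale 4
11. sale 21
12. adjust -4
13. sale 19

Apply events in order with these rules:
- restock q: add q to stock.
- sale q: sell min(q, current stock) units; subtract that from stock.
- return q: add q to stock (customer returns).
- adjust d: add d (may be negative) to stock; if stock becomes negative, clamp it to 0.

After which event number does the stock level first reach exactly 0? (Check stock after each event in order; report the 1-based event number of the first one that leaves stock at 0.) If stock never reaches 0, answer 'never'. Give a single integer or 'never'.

Processing events:
Start: stock = 6
  Event 1 (sale 18): sell min(18,6)=6. stock: 6 - 6 = 0. total_sold = 6
  Event 2 (adjust -2): 0 + -2 = 0 (clamped to 0)
  Event 3 (restock 29): 0 + 29 = 29
  Event 4 (sale 13): sell min(13,29)=13. stock: 29 - 13 = 16. total_sold = 19
  Event 5 (restock 8): 16 + 8 = 24
  Event 6 (sale 24): sell min(24,24)=24. stock: 24 - 24 = 0. total_sold = 43
  Event 7 (restock 13): 0 + 13 = 13
  Event 8 (sale 10): sell min(10,13)=10. stock: 13 - 10 = 3. total_sold = 53
  Event 9 (sale 19): sell min(19,3)=3. stock: 3 - 3 = 0. total_sold = 56
  Event 10 (sale 4): sell min(4,0)=0. stock: 0 - 0 = 0. total_sold = 56
  Event 11 (sale 21): sell min(21,0)=0. stock: 0 - 0 = 0. total_sold = 56
  Event 12 (adjust -4): 0 + -4 = 0 (clamped to 0)
  Event 13 (sale 19): sell min(19,0)=0. stock: 0 - 0 = 0. total_sold = 56
Final: stock = 0, total_sold = 56

First zero at event 1.

Answer: 1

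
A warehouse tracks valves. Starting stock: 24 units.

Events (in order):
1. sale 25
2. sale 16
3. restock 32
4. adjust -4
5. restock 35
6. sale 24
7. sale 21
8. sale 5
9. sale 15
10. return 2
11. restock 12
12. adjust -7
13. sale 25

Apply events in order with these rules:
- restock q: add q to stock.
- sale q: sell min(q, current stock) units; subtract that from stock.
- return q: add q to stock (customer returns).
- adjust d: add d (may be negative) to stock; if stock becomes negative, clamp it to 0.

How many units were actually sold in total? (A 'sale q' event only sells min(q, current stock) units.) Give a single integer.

Processing events:
Start: stock = 24
  Event 1 (sale 25): sell min(25,24)=24. stock: 24 - 24 = 0. total_sold = 24
  Event 2 (sale 16): sell min(16,0)=0. stock: 0 - 0 = 0. total_sold = 24
  Event 3 (restock 32): 0 + 32 = 32
  Event 4 (adjust -4): 32 + -4 = 28
  Event 5 (restock 35): 28 + 35 = 63
  Event 6 (sale 24): sell min(24,63)=24. stock: 63 - 24 = 39. total_sold = 48
  Event 7 (sale 21): sell min(21,39)=21. stock: 39 - 21 = 18. total_sold = 69
  Event 8 (sale 5): sell min(5,18)=5. stock: 18 - 5 = 13. total_sold = 74
  Event 9 (sale 15): sell min(15,13)=13. stock: 13 - 13 = 0. total_sold = 87
  Event 10 (return 2): 0 + 2 = 2
  Event 11 (restock 12): 2 + 12 = 14
  Event 12 (adjust -7): 14 + -7 = 7
  Event 13 (sale 25): sell min(25,7)=7. stock: 7 - 7 = 0. total_sold = 94
Final: stock = 0, total_sold = 94

Answer: 94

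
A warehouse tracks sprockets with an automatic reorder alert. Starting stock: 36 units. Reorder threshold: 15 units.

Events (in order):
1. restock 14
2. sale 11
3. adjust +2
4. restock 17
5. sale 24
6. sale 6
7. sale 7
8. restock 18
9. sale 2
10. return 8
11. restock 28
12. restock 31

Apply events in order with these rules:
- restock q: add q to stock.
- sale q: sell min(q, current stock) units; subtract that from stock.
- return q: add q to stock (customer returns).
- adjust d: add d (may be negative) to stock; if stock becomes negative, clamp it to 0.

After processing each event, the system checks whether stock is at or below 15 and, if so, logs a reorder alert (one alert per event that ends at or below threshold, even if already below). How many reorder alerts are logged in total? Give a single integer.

Answer: 0

Derivation:
Processing events:
Start: stock = 36
  Event 1 (restock 14): 36 + 14 = 50
  Event 2 (sale 11): sell min(11,50)=11. stock: 50 - 11 = 39. total_sold = 11
  Event 3 (adjust +2): 39 + 2 = 41
  Event 4 (restock 17): 41 + 17 = 58
  Event 5 (sale 24): sell min(24,58)=24. stock: 58 - 24 = 34. total_sold = 35
  Event 6 (sale 6): sell min(6,34)=6. stock: 34 - 6 = 28. total_sold = 41
  Event 7 (sale 7): sell min(7,28)=7. stock: 28 - 7 = 21. total_sold = 48
  Event 8 (restock 18): 21 + 18 = 39
  Event 9 (sale 2): sell min(2,39)=2. stock: 39 - 2 = 37. total_sold = 50
  Event 10 (return 8): 37 + 8 = 45
  Event 11 (restock 28): 45 + 28 = 73
  Event 12 (restock 31): 73 + 31 = 104
Final: stock = 104, total_sold = 50

Checking against threshold 15:
  After event 1: stock=50 > 15
  After event 2: stock=39 > 15
  After event 3: stock=41 > 15
  After event 4: stock=58 > 15
  After event 5: stock=34 > 15
  After event 6: stock=28 > 15
  After event 7: stock=21 > 15
  After event 8: stock=39 > 15
  After event 9: stock=37 > 15
  After event 10: stock=45 > 15
  After event 11: stock=73 > 15
  After event 12: stock=104 > 15
Alert events: []. Count = 0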